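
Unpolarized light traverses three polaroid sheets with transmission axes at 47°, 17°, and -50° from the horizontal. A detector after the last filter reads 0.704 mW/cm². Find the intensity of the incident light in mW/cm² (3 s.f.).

Unpolarized light through the first polarizer → I₁ = ½ I₀, now polarized at 47°.
I₂ = I₁ cos²(17° − 47°) = 0.5 I₀ · cos²(30°) = 0.375 I₀.
I₃ = I₂ cos²(-50° − 17°) = 0.375 I₀ · cos²(67°) = 0.05725 I₀.
So 0.704 mW/cm² = 0.05725 I₀, giving I₀ = 0.704/0.05725 = 12.3 mW/cm².

I₀ ≈ 12.3 mW/cm²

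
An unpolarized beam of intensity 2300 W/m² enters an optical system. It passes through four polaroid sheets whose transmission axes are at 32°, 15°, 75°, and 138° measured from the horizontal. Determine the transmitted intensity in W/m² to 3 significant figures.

I ≈ 54.2 W/m²

Unpolarized light through the first polarizer → I₁ = 2300 W/m²/2 = 1150 W/m², polarized at 32°.
I₂ = I₁ · cos²(17°) = 1150 · 0.9145 = 1052 W/m².
I₃ = I₂ · cos²(60°) = 1052 · 0.25 = 262.9 W/m².
I₄ = I₃ · cos²(63°) = 262.9 · 0.2061 = 54.19 W/m².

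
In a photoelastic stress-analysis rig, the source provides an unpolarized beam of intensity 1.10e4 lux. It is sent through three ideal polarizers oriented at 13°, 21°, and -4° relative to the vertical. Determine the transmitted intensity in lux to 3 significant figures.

Unpolarized light through the first polarizer → I₁ = 1.10e4 lux/2 = 5500 lux, polarized at 13°.
I₂ = I₁ · cos²(8°) = 5500 · 0.9806 = 5393 lux.
I₃ = I₂ · cos²(25°) = 5393 · 0.8214 = 4430 lux.

I ≈ 4430 lux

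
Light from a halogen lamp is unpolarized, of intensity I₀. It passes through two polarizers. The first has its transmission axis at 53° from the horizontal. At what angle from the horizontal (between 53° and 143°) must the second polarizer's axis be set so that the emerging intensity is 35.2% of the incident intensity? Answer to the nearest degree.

Unpolarized light through the first polarizer → I₁ = ½ I₀, now polarized at 53°.
Need I₂/I₀ = 0.352, so cos²(θ − 53°) = 0.352 / 0.5 = 0.704.
θ − 53° = arccos(√0.704) = 33.0°, giving θ ≈ 53 + 33.0 = 86.0°.

θ ≈ 86°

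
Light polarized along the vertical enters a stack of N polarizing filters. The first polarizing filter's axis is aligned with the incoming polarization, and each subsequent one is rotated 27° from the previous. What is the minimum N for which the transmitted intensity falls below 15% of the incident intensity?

N = 10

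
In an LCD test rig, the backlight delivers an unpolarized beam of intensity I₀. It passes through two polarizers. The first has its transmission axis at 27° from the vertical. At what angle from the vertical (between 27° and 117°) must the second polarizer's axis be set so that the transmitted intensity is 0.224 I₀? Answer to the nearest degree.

Unpolarized light through the first polarizer → I₁ = ½ I₀, now polarized at 27°.
Need I₂/I₀ = 0.224, so cos²(θ − 27°) = 0.224 / 0.5 = 0.448.
θ − 27° = arccos(√0.448) = 48.0°, giving θ ≈ 27 + 48.0 = 75.0°.

θ ≈ 75°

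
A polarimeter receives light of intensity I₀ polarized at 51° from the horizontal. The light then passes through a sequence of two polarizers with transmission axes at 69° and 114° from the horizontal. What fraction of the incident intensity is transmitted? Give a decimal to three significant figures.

By Malus's law, I₁ = I₀ cos²(69° − 51°) = I₀ cos²(18°) = 0.9045 I₀.
I₂ = I₁ cos²(114° − 69°) = 0.9045 I₀ · cos²(45°) = 0.4523 I₀.
Transmitted fraction = 0.4523.

≈ 0.452 I₀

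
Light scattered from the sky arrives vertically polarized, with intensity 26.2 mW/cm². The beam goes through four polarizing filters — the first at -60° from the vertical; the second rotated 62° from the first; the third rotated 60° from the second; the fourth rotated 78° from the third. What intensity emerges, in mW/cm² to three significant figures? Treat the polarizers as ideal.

By Malus's law, I₁ = 26.2 mW/cm² · cos²(60°) = 6.55 mW/cm².
I₂ = I₁ · cos²(62°) = 6.55 · 0.2204 = 1.444 mW/cm².
I₃ = I₂ · cos²(60°) = 1.444 · 0.25 = 0.3609 mW/cm².
I₄ = I₃ · cos²(78°) = 0.3609 · 0.04323 = 0.0156 mW/cm².

I ≈ 0.0156 mW/cm²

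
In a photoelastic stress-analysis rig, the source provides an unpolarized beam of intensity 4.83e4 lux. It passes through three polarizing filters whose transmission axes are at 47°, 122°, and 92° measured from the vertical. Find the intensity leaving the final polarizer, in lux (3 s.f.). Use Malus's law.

I ≈ 1210 lux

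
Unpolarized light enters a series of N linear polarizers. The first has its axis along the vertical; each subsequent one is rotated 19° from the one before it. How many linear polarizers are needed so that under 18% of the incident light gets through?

N = 11

First polarizer halves the unpolarized light: factor 1/2.
Each further stage multiplies by cos²(19°) = 0.894.
After N polarizers: T = 0.5·0.894^(N−1). Require T < 0.18 ⇒ N−1 > ln(0.18/0.5)/ln(0.894) = 9.12, so N−1 ≥ 10 and N = 11.
Check: N=11 gives T = 0.1631 < 0.18; N=10 gives T = 0.1824.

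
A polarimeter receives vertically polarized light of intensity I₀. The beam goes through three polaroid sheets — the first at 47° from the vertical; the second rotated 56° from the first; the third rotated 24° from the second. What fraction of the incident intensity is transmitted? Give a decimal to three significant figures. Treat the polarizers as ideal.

By Malus's law, I₁ = I₀ cos²(47° − 0°) = I₀ cos²(47°) = 0.4651 I₀.
I₂ = I₁ cos²(56°) = 0.4651 · 0.3127 I₀ = 0.1454 I₀.
I₃ = I₂ cos²(24°) = 0.1454 · 0.8346 I₀ = 0.1214 I₀.
Transmitted fraction = 0.1214.

≈ 0.121 I₀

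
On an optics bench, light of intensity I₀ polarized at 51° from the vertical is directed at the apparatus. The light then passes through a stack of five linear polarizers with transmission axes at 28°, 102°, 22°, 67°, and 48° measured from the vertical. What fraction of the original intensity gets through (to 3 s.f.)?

≈ 0.000868 I₀

I₁ = I₀ cos²(28° − 51°) = I₀ cos²(23°) = 0.8473 I₀.
I₂ = I₁ cos²(102° − 28°) = 0.8473 I₀ · cos²(74°) = 0.06438 I₀.
I₃ = I₂ cos²(22° − 102°) = 0.06438 I₀ · cos²(80°) = 0.001941 I₀.
I₄ = I₃ cos²(67° − 22°) = 0.001941 I₀ · cos²(45°) = 0.0009706 I₀.
I₅ = I₄ cos²(48° − 67°) = 0.0009706 I₀ · cos²(19°) = 0.0008677 I₀.
Transmitted fraction = 0.0008677.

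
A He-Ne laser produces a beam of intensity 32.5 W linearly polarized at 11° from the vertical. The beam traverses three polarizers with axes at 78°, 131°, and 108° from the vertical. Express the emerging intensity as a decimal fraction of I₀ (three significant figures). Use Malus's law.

I/I₀ ≈ 0.0469

By Malus's law, I₁ = 32.5 W · cos²(67°) = 4.962 W.
I₂ = I₁ · cos²(53°) = 4.962 · 0.3622 = 1.797 W.
I₃ = I₂ · cos²(23°) = 1.797 · 0.8473 = 1.523 W.
Transmitted fraction = 0.04685.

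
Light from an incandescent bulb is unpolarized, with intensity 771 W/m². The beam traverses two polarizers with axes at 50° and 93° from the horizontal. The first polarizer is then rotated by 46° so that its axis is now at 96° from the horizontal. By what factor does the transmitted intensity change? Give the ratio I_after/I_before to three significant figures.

Before rotation:
Unpolarized light through the first polarizer → I₁ = ½ I₀, now polarized at 50°.
I₂ = I₁ cos²(93° − 50°) = 0.5 I₀ · cos²(43°) = 0.2674 I₀.
After rotation:
Unpolarized light through the first polarizer → I₁ = ½ I₀, now polarized at 96°.
I₂ = I₁ cos²(93° − 96°) = 0.5 I₀ · cos²(3°) = 0.4986 I₀.
Ratio = 0.4986 / 0.2674 = 1.864.

I_new/I_old ≈ 1.86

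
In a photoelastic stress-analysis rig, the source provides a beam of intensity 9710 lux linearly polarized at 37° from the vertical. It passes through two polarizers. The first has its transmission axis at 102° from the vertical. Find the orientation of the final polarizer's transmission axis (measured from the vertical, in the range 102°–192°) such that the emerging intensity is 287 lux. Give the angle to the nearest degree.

θ ≈ 168°

I₁ = I₀ cos²(102° − 37°) = I₀ cos²(65°) = 0.1786 I₀.
Target fraction: 287 / 9710 lux = 0.02956 of I₀.
Need I₂/I₀ = 0.02956, so cos²(θ − 102°) = 0.02956 / 0.1786 = 0.1655.
θ − 102° = arccos(√0.1655) = 66.0°, giving θ ≈ 102 + 66.0 = 168.0°.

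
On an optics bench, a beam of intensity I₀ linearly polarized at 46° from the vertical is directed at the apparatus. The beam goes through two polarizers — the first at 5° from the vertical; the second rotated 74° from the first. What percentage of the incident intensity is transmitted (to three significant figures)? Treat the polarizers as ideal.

≈ 4.33%

I₁ = I₀ cos²(5° − 46°) = I₀ cos²(41°) = 0.5696 I₀.
I₂ = I₁ cos²(74°) = 0.5696 · 0.07598 I₀ = 0.04327 I₀.
That is 4.327% of the incident intensity.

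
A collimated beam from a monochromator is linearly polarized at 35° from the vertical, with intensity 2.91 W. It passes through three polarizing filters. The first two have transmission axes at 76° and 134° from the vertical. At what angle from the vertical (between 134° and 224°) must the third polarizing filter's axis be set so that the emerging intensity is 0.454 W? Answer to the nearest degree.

I₁ = I₀ cos²(76° − 35°) = I₀ cos²(41°) = 0.5696 I₀.
I₂ = I₁ cos²(134° − 76°) = 0.5696 I₀ · cos²(58°) = 0.1599 I₀.
Target fraction: 0.454 / 2.91 W = 0.156 of I₀.
Need I₃/I₀ = 0.156, so cos²(θ − 134°) = 0.156 / 0.1599 = 0.9754.
θ − 134° = arccos(√0.9754) = 9.0°, giving θ ≈ 134 + 9.0 = 143.0°.

θ ≈ 143°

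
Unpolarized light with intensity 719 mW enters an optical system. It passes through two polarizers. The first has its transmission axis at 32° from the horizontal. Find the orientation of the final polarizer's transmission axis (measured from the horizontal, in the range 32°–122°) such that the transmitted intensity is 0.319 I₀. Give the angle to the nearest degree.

θ ≈ 69°

Unpolarized light through the first polarizer → I₁ = ½ I₀, now polarized at 32°.
Need I₂/I₀ = 0.319, so cos²(θ − 32°) = 0.319 / 0.5 = 0.638.
θ − 32° = arccos(√0.638) = 37.0°, giving θ ≈ 32 + 37.0 = 69.0°.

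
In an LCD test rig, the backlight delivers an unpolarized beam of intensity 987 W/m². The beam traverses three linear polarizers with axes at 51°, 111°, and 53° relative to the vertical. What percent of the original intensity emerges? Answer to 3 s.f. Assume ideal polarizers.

Unpolarized light through the first polarizer → I₁ = 987 W/m²/2 = 493.5 W/m², polarized at 51°.
I₂ = I₁ · cos²(60°) = 493.5 · 0.25 = 123.4 W/m².
I₃ = I₂ · cos²(58°) = 123.4 · 0.2808 = 34.65 W/m².
That is 3.51% of the incident intensity.

≈ 3.51%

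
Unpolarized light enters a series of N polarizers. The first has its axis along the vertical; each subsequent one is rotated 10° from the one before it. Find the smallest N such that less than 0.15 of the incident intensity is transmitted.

First polarizer halves the unpolarized light: factor 1/2.
Each further stage multiplies by cos²(10°) = 0.9698.
After N polarizers: T = 0.5·0.9698^(N−1). Require T < 0.15 ⇒ N−1 > ln(0.15/0.5)/ln(0.9698) = 39.32, so N−1 ≥ 40 and N = 41.
Check: N=41 gives T = 0.1469 < 0.15; N=40 gives T = 0.1515.

N = 41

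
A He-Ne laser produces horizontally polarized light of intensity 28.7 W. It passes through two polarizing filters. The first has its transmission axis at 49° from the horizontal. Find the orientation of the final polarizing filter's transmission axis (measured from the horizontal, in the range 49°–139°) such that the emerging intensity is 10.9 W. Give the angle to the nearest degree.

By Malus's law, I₁ = I₀ cos²(49° − 0°) = I₀ cos²(49°) = 0.4304 I₀.
Target fraction: 10.9 / 28.7 W = 0.3798 of I₀.
Need I₂/I₀ = 0.3798, so cos²(θ − 49°) = 0.3798 / 0.4304 = 0.8824.
θ − 49° = arccos(√0.8824) = 20.1°, giving θ ≈ 49 + 20.1 = 69.1°.

θ ≈ 69°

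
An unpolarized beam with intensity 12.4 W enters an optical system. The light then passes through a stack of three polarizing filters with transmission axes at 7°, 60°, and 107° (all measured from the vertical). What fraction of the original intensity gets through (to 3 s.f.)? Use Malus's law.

Unpolarized light through the first polarizer → I₁ = 12.4 W/2 = 6.2 W, polarized at 7°.
I₂ = I₁ · cos²(53°) = 6.2 · 0.3622 = 2.246 W.
I₃ = I₂ · cos²(47°) = 2.246 · 0.4651 = 1.044 W.
Transmitted fraction = 0.08423.

I/I₀ ≈ 0.0842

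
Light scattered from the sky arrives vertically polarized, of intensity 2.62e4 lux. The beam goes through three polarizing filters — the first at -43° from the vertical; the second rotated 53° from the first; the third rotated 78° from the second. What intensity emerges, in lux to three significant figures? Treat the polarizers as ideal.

By Malus's law, I₁ = 2.62e4 lux · cos²(43°) = 1.401e+04 lux.
I₂ = I₁ · cos²(53°) = 1.401e+04 · 0.3622 = 5076 lux.
I₃ = I₂ · cos²(78°) = 5076 · 0.04323 = 219.4 lux.

I ≈ 219 lux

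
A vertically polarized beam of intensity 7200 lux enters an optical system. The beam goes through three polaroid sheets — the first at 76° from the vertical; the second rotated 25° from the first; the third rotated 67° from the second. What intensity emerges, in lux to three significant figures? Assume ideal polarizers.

By Malus's law, I₁ = 7200 lux · cos²(76°) = 421.4 lux.
I₂ = I₁ · cos²(25°) = 421.4 · 0.8214 = 346.1 lux.
I₃ = I₂ · cos²(67°) = 346.1 · 0.1527 = 52.84 lux.

I ≈ 52.8 lux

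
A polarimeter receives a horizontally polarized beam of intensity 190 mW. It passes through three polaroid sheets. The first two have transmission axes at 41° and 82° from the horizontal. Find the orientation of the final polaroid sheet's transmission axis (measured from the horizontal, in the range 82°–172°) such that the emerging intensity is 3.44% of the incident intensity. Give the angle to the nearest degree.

I₁ = I₀ cos²(41° − 0°) = I₀ cos²(41°) = 0.5696 I₀.
I₂ = I₁ cos²(82° − 41°) = 0.5696 I₀ · cos²(41°) = 0.3244 I₀.
Need I₃/I₀ = 0.0344, so cos²(θ − 82°) = 0.0344 / 0.3244 = 0.106.
θ − 82° = arccos(√0.106) = 71.0°, giving θ ≈ 82 + 71.0 = 153.0°.

θ ≈ 153°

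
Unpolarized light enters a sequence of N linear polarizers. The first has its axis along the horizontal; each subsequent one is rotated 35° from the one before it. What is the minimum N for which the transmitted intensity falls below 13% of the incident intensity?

First polarizer halves the unpolarized light: factor 1/2.
Each further stage multiplies by cos²(35°) = 0.671.
After N polarizers: T = 0.5·0.671^(N−1). Require T < 0.13 ⇒ N−1 > ln(0.13/0.5)/ln(0.671) = 3.38, so N−1 ≥ 4 and N = 5.
Check: N=5 gives T = 0.1014 < 0.13; N=4 gives T = 0.1511.

N = 5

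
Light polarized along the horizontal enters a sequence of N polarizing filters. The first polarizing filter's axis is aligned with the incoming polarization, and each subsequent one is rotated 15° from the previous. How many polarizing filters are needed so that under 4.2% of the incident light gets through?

N = 47

First polarizer is aligned with the polarization: full transmission.
Each further stage multiplies by cos²(15°) = 0.933.
After N polarizers: T = 0.933^(N−1). Require T < 0.042 ⇒ N−1 > ln(0.042)/ln(0.933) = 45.72, so N−1 ≥ 46 and N = 47.
Check: N=47 gives T = 0.04119 < 0.042; N=46 gives T = 0.04415.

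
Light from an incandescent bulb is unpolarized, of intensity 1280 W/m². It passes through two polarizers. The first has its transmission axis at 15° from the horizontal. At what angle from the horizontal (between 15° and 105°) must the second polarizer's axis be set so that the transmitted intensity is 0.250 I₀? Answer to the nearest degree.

Unpolarized light through the first polarizer → I₁ = ½ I₀, now polarized at 15°.
Need I₂/I₀ = 0.25, so cos²(θ − 15°) = 0.25 / 0.5 = 0.5.
θ − 15° = arccos(√0.5) = 45.0°, giving θ ≈ 15 + 45.0 = 60.0°.

θ ≈ 60°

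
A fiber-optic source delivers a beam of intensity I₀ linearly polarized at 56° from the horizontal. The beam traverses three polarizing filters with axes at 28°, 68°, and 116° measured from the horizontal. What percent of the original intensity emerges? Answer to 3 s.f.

≈ 20.5%

I₁ = I₀ cos²(28° − 56°) = I₀ cos²(28°) = 0.7796 I₀.
I₂ = I₁ cos²(68° − 28°) = 0.7796 I₀ · cos²(40°) = 0.4575 I₀.
I₃ = I₂ cos²(116° − 68°) = 0.4575 I₀ · cos²(48°) = 0.2048 I₀.
That is 20.48% of the incident intensity.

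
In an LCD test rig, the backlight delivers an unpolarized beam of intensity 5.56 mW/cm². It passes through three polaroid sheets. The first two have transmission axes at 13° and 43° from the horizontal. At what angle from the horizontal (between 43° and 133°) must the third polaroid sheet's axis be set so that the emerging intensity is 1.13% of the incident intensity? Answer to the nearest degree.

θ ≈ 123°

Unpolarized light through the first polarizer → I₁ = ½ I₀, now polarized at 13°.
I₂ = I₁ cos²(43° − 13°) = 0.5 I₀ · cos²(30°) = 0.375 I₀.
Need I₃/I₀ = 0.0113, so cos²(θ − 43°) = 0.0113 / 0.375 = 0.03013.
θ − 43° = arccos(√0.03013) = 80.0°, giving θ ≈ 43 + 80.0 = 123.0°.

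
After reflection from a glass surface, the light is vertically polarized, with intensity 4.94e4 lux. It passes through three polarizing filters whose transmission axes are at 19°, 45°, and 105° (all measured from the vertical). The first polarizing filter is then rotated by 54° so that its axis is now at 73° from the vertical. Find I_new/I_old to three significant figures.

I_new/I_old ≈ 0.0923

Before rotation:
I₁ = I₀ cos²(19° − 0°) = I₀ cos²(19°) = 0.894 I₀.
I₂ = I₁ cos²(45° − 19°) = 0.894 I₀ · cos²(26°) = 0.7222 I₀.
I₃ = I₂ cos²(105° − 45°) = 0.7222 I₀ · cos²(60°) = 0.1806 I₀.
After rotation:
I₁ = I₀ cos²(73° − 0°) = I₀ cos²(73°) = 0.08548 I₀.
I₂ = I₁ cos²(45° − 73°) = 0.08548 I₀ · cos²(28°) = 0.06664 I₀.
I₃ = I₂ cos²(105° − 45°) = 0.06664 I₀ · cos²(60°) = 0.01666 I₀.
Ratio = 0.01666 / 0.1806 = 0.09227.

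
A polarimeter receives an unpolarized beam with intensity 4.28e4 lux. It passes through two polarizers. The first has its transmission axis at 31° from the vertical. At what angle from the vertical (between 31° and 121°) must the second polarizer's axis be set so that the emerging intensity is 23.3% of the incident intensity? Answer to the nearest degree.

θ ≈ 78°

Unpolarized light through the first polarizer → I₁ = ½ I₀, now polarized at 31°.
Need I₂/I₀ = 0.233, so cos²(θ − 31°) = 0.233 / 0.5 = 0.466.
θ − 31° = arccos(√0.466) = 46.9°, giving θ ≈ 31 + 46.9 = 77.9°.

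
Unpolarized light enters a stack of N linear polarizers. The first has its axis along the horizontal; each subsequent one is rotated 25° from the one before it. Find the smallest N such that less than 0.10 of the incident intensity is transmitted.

N = 10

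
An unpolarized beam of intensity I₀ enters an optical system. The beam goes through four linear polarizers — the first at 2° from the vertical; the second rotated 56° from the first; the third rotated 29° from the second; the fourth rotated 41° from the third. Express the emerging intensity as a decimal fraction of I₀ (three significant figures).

Unpolarized light through the first polarizer → I₁ = ½ I₀, now polarized at 2°.
I₂ = I₁ cos²(56°) = 0.5 · 0.3127 I₀ = 0.1563 I₀.
I₃ = I₂ cos²(29°) = 0.1563 · 0.765 I₀ = 0.1196 I₀.
I₄ = I₃ cos²(41°) = 0.1196 · 0.5696 I₀ = 0.06812 I₀.
Transmitted fraction = 0.06812.

≈ 0.0681 I₀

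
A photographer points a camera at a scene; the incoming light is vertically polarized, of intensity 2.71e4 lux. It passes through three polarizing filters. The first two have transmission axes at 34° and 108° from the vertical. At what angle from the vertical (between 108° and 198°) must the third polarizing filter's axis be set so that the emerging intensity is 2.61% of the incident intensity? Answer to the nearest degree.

I₁ = I₀ cos²(34° − 0°) = I₀ cos²(34°) = 0.6873 I₀.
I₂ = I₁ cos²(108° − 34°) = 0.6873 I₀ · cos²(74°) = 0.05222 I₀.
Need I₃/I₀ = 0.0261, so cos²(θ − 108°) = 0.0261 / 0.05222 = 0.4998.
θ − 108° = arccos(√0.4998) = 45.0°, giving θ ≈ 108 + 45.0 = 153.0°.

θ ≈ 153°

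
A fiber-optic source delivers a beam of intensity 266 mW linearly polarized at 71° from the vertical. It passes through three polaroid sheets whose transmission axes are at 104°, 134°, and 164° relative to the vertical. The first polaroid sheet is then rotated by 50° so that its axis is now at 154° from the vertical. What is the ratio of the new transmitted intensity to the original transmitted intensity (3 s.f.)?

I_new/I_old ≈ 0.0249

Before rotation:
By Malus's law, I₁ = I₀ cos²(104° − 71°) = I₀ cos²(33°) = 0.7034 I₀.
I₂ = I₁ cos²(134° − 104°) = 0.7034 I₀ · cos²(30°) = 0.5275 I₀.
I₃ = I₂ cos²(164° − 134°) = 0.5275 I₀ · cos²(30°) = 0.3956 I₀.
After rotation:
I₁ = I₀ cos²(154° − 71°) = I₀ cos²(83°) = 0.01485 I₀.
I₂ = I₁ cos²(134° − 154°) = 0.01485 I₀ · cos²(20°) = 0.01311 I₀.
I₃ = I₂ cos²(164° − 134°) = 0.01311 I₀ · cos²(30°) = 0.009836 I₀.
Ratio = 0.009836 / 0.3956 = 0.02486.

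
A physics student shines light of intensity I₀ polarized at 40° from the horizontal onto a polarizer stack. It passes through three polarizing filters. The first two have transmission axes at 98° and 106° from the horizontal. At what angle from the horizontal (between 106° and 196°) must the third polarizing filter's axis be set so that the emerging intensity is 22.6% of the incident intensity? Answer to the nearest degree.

θ ≈ 131°

By Malus's law, I₁ = I₀ cos²(98° − 40°) = I₀ cos²(58°) = 0.2808 I₀.
I₂ = I₁ cos²(106° − 98°) = 0.2808 I₀ · cos²(8°) = 0.2754 I₀.
Need I₃/I₀ = 0.226, so cos²(θ − 106°) = 0.226 / 0.2754 = 0.8207.
θ − 106° = arccos(√0.8207) = 25.1°, giving θ ≈ 106 + 25.1 = 131.1°.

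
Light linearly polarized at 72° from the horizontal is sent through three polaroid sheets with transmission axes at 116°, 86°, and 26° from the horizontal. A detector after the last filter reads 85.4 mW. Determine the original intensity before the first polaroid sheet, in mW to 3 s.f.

I₀ ≈ 880 mW

By Malus's law, I₁ = I₀ cos²(116° − 72°) = I₀ cos²(44°) = 0.5174 I₀.
I₂ = I₁ cos²(86° − 116°) = 0.5174 I₀ · cos²(30°) = 0.3881 I₀.
I₃ = I₂ cos²(26° − 86°) = 0.3881 I₀ · cos²(60°) = 0.09702 I₀.
So 85.4 mW = 0.09702 I₀, giving I₀ = 85.4/0.09702 = 880.2 mW.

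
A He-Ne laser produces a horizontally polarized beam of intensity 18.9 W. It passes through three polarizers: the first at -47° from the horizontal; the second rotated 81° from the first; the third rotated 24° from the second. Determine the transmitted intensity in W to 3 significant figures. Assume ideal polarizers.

I ≈ 0.180 W

I₁ = 18.9 W · cos²(47°) = 8.791 W.
I₂ = I₁ · cos²(81°) = 8.791 · 0.02447 = 0.2151 W.
I₃ = I₂ · cos²(24°) = 0.2151 · 0.8346 = 0.1795 W.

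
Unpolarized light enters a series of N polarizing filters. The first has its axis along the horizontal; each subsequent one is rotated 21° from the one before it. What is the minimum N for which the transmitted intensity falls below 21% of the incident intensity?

N = 8

First polarizer halves the unpolarized light: factor 1/2.
Each further stage multiplies by cos²(21°) = 0.8716.
After N polarizers: T = 0.5·0.8716^(N−1). Require T < 0.21 ⇒ N−1 > ln(0.21/0.5)/ln(0.8716) = 6.31, so N−1 ≥ 7 and N = 8.
Check: N=8 gives T = 0.191 < 0.21; N=7 gives T = 0.2192.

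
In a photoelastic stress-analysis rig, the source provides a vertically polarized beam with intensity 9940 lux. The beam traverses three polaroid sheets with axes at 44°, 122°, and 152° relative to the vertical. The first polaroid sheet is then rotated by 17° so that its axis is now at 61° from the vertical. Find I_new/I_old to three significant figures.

Before rotation:
I₁ = I₀ cos²(44° − 0°) = I₀ cos²(44°) = 0.5174 I₀.
I₂ = I₁ cos²(122° − 44°) = 0.5174 I₀ · cos²(78°) = 0.02237 I₀.
I₃ = I₂ cos²(152° − 122°) = 0.02237 I₀ · cos²(30°) = 0.01678 I₀.
After rotation:
I₁ = I₀ cos²(61° − 0°) = I₀ cos²(61°) = 0.235 I₀.
I₂ = I₁ cos²(122° − 61°) = 0.235 I₀ · cos²(61°) = 0.05524 I₀.
I₃ = I₂ cos²(152° − 122°) = 0.05524 I₀ · cos²(30°) = 0.04143 I₀.
Ratio = 0.04143 / 0.01678 = 2.47.

I_new/I_old ≈ 2.47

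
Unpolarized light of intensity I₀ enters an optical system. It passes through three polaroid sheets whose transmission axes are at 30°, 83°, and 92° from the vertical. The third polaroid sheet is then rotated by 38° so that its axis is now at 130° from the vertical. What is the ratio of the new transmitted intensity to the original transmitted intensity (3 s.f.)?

I_new/I_old ≈ 0.477

Before rotation:
Unpolarized light through the first polarizer → I₁ = ½ I₀, now polarized at 30°.
I₂ = I₁ cos²(83° − 30°) = 0.5 I₀ · cos²(53°) = 0.1811 I₀.
I₃ = I₂ cos²(92° − 83°) = 0.1811 I₀ · cos²(9°) = 0.1767 I₀.
After rotation:
Unpolarized light through the first polarizer → I₁ = ½ I₀, now polarized at 30°.
I₂ = I₁ cos²(83° − 30°) = 0.5 I₀ · cos²(53°) = 0.1811 I₀.
I₃ = I₂ cos²(130° − 83°) = 0.1811 I₀ · cos²(47°) = 0.08423 I₀.
Ratio = 0.08423 / 0.1767 = 0.4768.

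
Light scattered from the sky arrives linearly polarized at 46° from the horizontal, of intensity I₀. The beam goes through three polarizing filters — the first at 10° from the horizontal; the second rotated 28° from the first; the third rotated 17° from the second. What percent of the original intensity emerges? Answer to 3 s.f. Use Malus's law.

≈ 46.7%

By Malus's law, I₁ = I₀ cos²(10° − 46°) = I₀ cos²(36°) = 0.6545 I₀.
I₂ = I₁ cos²(28°) = 0.6545 · 0.7796 I₀ = 0.5103 I₀.
I₃ = I₂ cos²(17°) = 0.5103 · 0.9145 I₀ = 0.4666 I₀.
That is 46.66% of the incident intensity.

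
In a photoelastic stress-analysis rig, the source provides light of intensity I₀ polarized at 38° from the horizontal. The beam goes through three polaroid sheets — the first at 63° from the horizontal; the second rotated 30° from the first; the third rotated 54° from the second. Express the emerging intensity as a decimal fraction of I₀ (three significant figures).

≈ 0.213 I₀

I₁ = I₀ cos²(63° − 38°) = I₀ cos²(25°) = 0.8214 I₀.
I₂ = I₁ cos²(30°) = 0.8214 · 0.75 I₀ = 0.616 I₀.
I₃ = I₂ cos²(54°) = 0.616 · 0.3455 I₀ = 0.2128 I₀.
Transmitted fraction = 0.2128.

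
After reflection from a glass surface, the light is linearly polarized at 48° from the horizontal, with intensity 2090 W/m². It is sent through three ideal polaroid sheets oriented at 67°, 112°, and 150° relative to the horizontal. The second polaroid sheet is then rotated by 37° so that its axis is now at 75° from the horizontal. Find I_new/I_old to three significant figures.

I_new/I_old ≈ 0.212

Before rotation:
By Malus's law, I₁ = I₀ cos²(67° − 48°) = I₀ cos²(19°) = 0.894 I₀.
I₂ = I₁ cos²(112° − 67°) = 0.894 I₀ · cos²(45°) = 0.447 I₀.
I₃ = I₂ cos²(150° − 112°) = 0.447 I₀ · cos²(38°) = 0.2776 I₀.
After rotation:
I₁ = I₀ cos²(67° − 48°) = I₀ cos²(19°) = 0.894 I₀.
I₂ = I₁ cos²(75° − 67°) = 0.894 I₀ · cos²(8°) = 0.8767 I₀.
I₃ = I₂ cos²(150° − 75°) = 0.8767 I₀ · cos²(75°) = 0.05873 I₀.
Ratio = 0.05873 / 0.2776 = 0.2116.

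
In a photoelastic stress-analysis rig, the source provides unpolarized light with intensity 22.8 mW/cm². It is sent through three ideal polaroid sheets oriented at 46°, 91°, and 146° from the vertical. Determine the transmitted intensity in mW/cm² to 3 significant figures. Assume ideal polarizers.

I ≈ 1.88 mW/cm²

Unpolarized light through the first polarizer → I₁ = 22.8 mW/cm²/2 = 11.4 mW/cm², polarized at 46°.
I₂ = I₁ · cos²(45°) = 11.4 · 0.5 = 5.7 mW/cm².
I₃ = I₂ · cos²(55°) = 5.7 · 0.329 = 1.875 mW/cm².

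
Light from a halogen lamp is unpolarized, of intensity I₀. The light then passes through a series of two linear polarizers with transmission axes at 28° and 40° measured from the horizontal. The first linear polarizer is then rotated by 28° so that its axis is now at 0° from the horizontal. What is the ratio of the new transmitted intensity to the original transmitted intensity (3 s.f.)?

Before rotation:
Unpolarized light through the first polarizer → I₁ = ½ I₀, now polarized at 28°.
I₂ = I₁ cos²(40° − 28°) = 0.5 I₀ · cos²(12°) = 0.4784 I₀.
After rotation:
Unpolarized light through the first polarizer → I₁ = ½ I₀, now polarized at 0°.
I₂ = I₁ cos²(40° − 0°) = 0.5 I₀ · cos²(40°) = 0.2934 I₀.
Ratio = 0.2934 / 0.4784 = 0.6133.

I_new/I_old ≈ 0.613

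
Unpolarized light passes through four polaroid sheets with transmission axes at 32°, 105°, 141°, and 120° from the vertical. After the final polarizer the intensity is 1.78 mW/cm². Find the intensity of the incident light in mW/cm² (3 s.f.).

I₀ ≈ 73.0 mW/cm²

Unpolarized light through the first polarizer → I₁ = ½ I₀, now polarized at 32°.
I₂ = I₁ cos²(105° − 32°) = 0.5 I₀ · cos²(73°) = 0.04274 I₀.
I₃ = I₂ cos²(141° − 105°) = 0.04274 I₀ · cos²(36°) = 0.02797 I₀.
I₄ = I₃ cos²(120° − 141°) = 0.02797 I₀ · cos²(21°) = 0.02438 I₀.
So 1.78 mW/cm² = 0.02438 I₀, giving I₀ = 1.78/0.02438 = 73.01 mW/cm².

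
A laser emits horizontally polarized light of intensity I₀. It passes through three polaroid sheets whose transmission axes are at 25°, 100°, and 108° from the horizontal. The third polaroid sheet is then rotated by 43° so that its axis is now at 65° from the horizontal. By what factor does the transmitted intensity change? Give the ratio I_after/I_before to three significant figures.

I_new/I_old ≈ 0.684

Before rotation:
By Malus's law, I₁ = I₀ cos²(25° − 0°) = I₀ cos²(25°) = 0.8214 I₀.
I₂ = I₁ cos²(100° − 25°) = 0.8214 I₀ · cos²(75°) = 0.05502 I₀.
I₃ = I₂ cos²(108° − 100°) = 0.05502 I₀ · cos²(8°) = 0.05396 I₀.
After rotation:
I₁ = I₀ cos²(25° − 0°) = I₀ cos²(25°) = 0.8214 I₀.
I₂ = I₁ cos²(100° − 25°) = 0.8214 I₀ · cos²(75°) = 0.05502 I₀.
I₃ = I₂ cos²(65° − 100°) = 0.05502 I₀ · cos²(35°) = 0.03692 I₀.
Ratio = 0.03692 / 0.05396 = 0.6843.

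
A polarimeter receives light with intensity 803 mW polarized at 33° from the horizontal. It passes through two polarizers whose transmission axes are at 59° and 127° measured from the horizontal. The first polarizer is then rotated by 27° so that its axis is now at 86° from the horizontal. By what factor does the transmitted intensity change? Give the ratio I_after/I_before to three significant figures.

I_new/I_old ≈ 1.82

Before rotation:
I₁ = I₀ cos²(59° − 33°) = I₀ cos²(26°) = 0.8078 I₀.
I₂ = I₁ cos²(127° − 59°) = 0.8078 I₀ · cos²(68°) = 0.1134 I₀.
After rotation:
I₁ = I₀ cos²(86° − 33°) = I₀ cos²(53°) = 0.3622 I₀.
I₂ = I₁ cos²(127° − 86°) = 0.3622 I₀ · cos²(41°) = 0.2063 I₀.
Ratio = 0.2063 / 0.1134 = 1.82.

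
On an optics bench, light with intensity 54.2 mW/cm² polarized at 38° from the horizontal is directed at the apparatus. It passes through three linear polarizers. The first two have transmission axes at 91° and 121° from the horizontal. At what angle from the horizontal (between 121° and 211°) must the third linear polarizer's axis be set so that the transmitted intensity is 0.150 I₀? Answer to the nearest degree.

By Malus's law, I₁ = I₀ cos²(91° − 38°) = I₀ cos²(53°) = 0.3622 I₀.
I₂ = I₁ cos²(121° − 91°) = 0.3622 I₀ · cos²(30°) = 0.2716 I₀.
Need I₃/I₀ = 0.15, so cos²(θ − 121°) = 0.15 / 0.2716 = 0.5522.
θ − 121° = arccos(√0.5522) = 42.0°, giving θ ≈ 121 + 42.0 = 163.0°.

θ ≈ 163°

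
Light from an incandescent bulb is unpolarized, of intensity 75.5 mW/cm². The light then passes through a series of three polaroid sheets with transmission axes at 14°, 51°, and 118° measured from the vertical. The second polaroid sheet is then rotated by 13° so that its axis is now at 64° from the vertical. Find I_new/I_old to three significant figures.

I_new/I_old ≈ 1.47

Before rotation:
Unpolarized light through the first polarizer → I₁ = ½ I₀, now polarized at 14°.
I₂ = I₁ cos²(51° − 14°) = 0.5 I₀ · cos²(37°) = 0.3189 I₀.
I₃ = I₂ cos²(118° − 51°) = 0.3189 I₀ · cos²(67°) = 0.04869 I₀.
After rotation:
Unpolarized light through the first polarizer → I₁ = ½ I₀, now polarized at 14°.
I₂ = I₁ cos²(64° − 14°) = 0.5 I₀ · cos²(50°) = 0.2066 I₀.
I₃ = I₂ cos²(118° − 64°) = 0.2066 I₀ · cos²(54°) = 0.07137 I₀.
Ratio = 0.07137 / 0.04869 = 1.466.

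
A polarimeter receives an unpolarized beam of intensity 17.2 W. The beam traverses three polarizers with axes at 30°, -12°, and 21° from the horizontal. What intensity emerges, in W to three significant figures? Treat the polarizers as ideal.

Unpolarized light through the first polarizer → I₁ = 17.2 W/2 = 8.6 W, polarized at 30°.
I₂ = I₁ · cos²(42°) = 8.6 · 0.5523 = 4.749 W.
I₃ = I₂ · cos²(33°) = 4.749 · 0.7034 = 3.341 W.

I ≈ 3.34 W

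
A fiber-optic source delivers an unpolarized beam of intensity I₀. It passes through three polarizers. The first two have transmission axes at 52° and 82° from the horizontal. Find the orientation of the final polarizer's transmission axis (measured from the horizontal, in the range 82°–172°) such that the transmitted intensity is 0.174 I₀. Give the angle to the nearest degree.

Unpolarized light through the first polarizer → I₁ = ½ I₀, now polarized at 52°.
I₂ = I₁ cos²(82° − 52°) = 0.5 I₀ · cos²(30°) = 0.375 I₀.
Need I₃/I₀ = 0.174, so cos²(θ − 82°) = 0.174 / 0.375 = 0.464.
θ − 82° = arccos(√0.464) = 47.1°, giving θ ≈ 82 + 47.1 = 129.1°.

θ ≈ 129°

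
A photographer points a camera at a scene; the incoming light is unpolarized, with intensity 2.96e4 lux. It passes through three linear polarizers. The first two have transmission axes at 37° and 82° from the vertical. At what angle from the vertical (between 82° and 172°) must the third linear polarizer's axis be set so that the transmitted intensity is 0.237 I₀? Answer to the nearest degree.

θ ≈ 95°

Unpolarized light through the first polarizer → I₁ = ½ I₀, now polarized at 37°.
I₂ = I₁ cos²(82° − 37°) = 0.5 I₀ · cos²(45°) = 0.25 I₀.
Need I₃/I₀ = 0.237, so cos²(θ − 82°) = 0.237 / 0.25 = 0.948.
θ − 82° = arccos(√0.948) = 13.2°, giving θ ≈ 82 + 13.2 = 95.2°.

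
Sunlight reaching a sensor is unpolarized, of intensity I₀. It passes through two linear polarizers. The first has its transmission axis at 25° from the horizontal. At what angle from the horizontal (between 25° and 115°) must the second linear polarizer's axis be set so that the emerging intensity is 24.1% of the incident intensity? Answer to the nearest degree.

Unpolarized light through the first polarizer → I₁ = ½ I₀, now polarized at 25°.
Need I₂/I₀ = 0.241, so cos²(θ − 25°) = 0.241 / 0.5 = 0.482.
θ − 25° = arccos(√0.482) = 46.0°, giving θ ≈ 25 + 46.0 = 71.0°.

θ ≈ 71°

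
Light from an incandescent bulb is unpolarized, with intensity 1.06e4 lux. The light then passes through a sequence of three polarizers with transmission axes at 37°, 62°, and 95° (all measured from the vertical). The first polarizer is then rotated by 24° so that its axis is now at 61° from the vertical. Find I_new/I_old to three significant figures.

I_new/I_old ≈ 1.22

Before rotation:
Unpolarized light through the first polarizer → I₁ = ½ I₀, now polarized at 37°.
I₂ = I₁ cos²(62° − 37°) = 0.5 I₀ · cos²(25°) = 0.4107 I₀.
I₃ = I₂ cos²(95° − 62°) = 0.4107 I₀ · cos²(33°) = 0.2889 I₀.
After rotation:
Unpolarized light through the first polarizer → I₁ = ½ I₀, now polarized at 61°.
I₂ = I₁ cos²(62° − 61°) = 0.5 I₀ · cos²(1°) = 0.4998 I₀.
I₃ = I₂ cos²(95° − 62°) = 0.4998 I₀ · cos²(33°) = 0.3516 I₀.
Ratio = 0.3516 / 0.2889 = 1.217.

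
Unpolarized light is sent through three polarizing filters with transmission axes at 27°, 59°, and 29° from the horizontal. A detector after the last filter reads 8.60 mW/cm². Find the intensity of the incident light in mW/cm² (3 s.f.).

Unpolarized light through the first polarizer → I₁ = ½ I₀, now polarized at 27°.
I₂ = I₁ cos²(59° − 27°) = 0.5 I₀ · cos²(32°) = 0.3596 I₀.
I₃ = I₂ cos²(29° − 59°) = 0.3596 I₀ · cos²(30°) = 0.2697 I₀.
So 8.60 mW/cm² = 0.2697 I₀, giving I₀ = 8.60/0.2697 = 31.89 mW/cm².

I₀ ≈ 31.9 mW/cm²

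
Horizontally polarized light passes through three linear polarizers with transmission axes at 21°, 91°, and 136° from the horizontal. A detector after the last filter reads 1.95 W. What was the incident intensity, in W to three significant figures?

By Malus's law, I₁ = I₀ cos²(21° − 0°) = I₀ cos²(21°) = 0.8716 I₀.
I₂ = I₁ cos²(91° − 21°) = 0.8716 I₀ · cos²(70°) = 0.102 I₀.
I₃ = I₂ cos²(136° − 91°) = 0.102 I₀ · cos²(45°) = 0.05098 I₀.
So 1.95 W = 0.05098 I₀, giving I₀ = 1.95/0.05098 = 38.25 W.

I₀ ≈ 38.3 W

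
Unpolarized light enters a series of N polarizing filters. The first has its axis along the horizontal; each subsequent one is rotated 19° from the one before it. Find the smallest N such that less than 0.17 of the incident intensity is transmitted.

N = 11

First polarizer halves the unpolarized light: factor 1/2.
Each further stage multiplies by cos²(19°) = 0.894.
After N polarizers: T = 0.5·0.894^(N−1). Require T < 0.17 ⇒ N−1 > ln(0.17/0.5)/ln(0.894) = 9.63, so N−1 ≥ 10 and N = 11.
Check: N=11 gives T = 0.1631 < 0.17; N=10 gives T = 0.1824.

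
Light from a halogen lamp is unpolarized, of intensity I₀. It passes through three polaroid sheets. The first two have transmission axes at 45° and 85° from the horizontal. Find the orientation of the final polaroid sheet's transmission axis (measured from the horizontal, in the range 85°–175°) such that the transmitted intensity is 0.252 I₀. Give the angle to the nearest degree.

Unpolarized light through the first polarizer → I₁ = ½ I₀, now polarized at 45°.
I₂ = I₁ cos²(85° − 45°) = 0.5 I₀ · cos²(40°) = 0.2934 I₀.
Need I₃/I₀ = 0.252, so cos²(θ − 85°) = 0.252 / 0.2934 = 0.8589.
θ − 85° = arccos(√0.8589) = 22.1°, giving θ ≈ 85 + 22.1 = 107.1°.

θ ≈ 107°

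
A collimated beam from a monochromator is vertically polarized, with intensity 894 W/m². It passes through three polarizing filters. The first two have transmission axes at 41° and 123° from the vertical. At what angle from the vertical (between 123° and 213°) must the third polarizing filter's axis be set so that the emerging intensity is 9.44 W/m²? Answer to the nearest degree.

By Malus's law, I₁ = I₀ cos²(41° − 0°) = I₀ cos²(41°) = 0.5696 I₀.
I₂ = I₁ cos²(123° − 41°) = 0.5696 I₀ · cos²(82°) = 0.01103 I₀.
Target fraction: 9.44 / 894 W/m² = 0.01056 of I₀.
Need I₃/I₀ = 0.01056, so cos²(θ − 123°) = 0.01056 / 0.01103 = 0.9571.
θ − 123° = arccos(√0.9571) = 12.0°, giving θ ≈ 123 + 12.0 = 135.0°.

θ ≈ 135°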